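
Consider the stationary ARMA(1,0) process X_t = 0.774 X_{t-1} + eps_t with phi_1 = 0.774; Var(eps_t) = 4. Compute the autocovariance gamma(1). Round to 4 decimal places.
\gamma(1) = 7.7222

Multiply the model equation by X_{t-k} and take expectations. With theta_0 = psi_0 = 1 and psi_j the MA(infinity) weights, this gives
  gamma(k) - sum_i phi_i gamma(k-i) = c_k,
  c_k = sigma^2 * sum_{j=k..q} theta_j psi_{j-k}   (c_k = 0 for k > q),
using gamma(-m) = gamma(m).
Pure AR (q = 0): c_0 = sigma^2 = 4, c_k = 0 for k >= 1.
Equations for k = 0 and k = 1 (AR order 1):
  gamma(0) = phi_1 gamma(1) + c_0
  gamma(1) = phi_1 gamma(0) + c_1
Substituting the second into the first: gamma(0) (1 - phi_1^2) = c_0 + phi_1 c_1, so
  gamma(0) = c_0 / (1 - phi_1^2) = 4 / (1 - (0.774)^2) = 4 / 0.400924 = 9.976953.
  gamma(1) = phi_1 gamma(0) = (0.774)(9.976953) = 7.722162.
Therefore gamma(1) = 7.7222 (to 4 decimal places).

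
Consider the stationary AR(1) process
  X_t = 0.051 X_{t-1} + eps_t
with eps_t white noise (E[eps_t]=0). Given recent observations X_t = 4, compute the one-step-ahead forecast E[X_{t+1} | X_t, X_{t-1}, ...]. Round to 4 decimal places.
E[X_{t+1} \mid \mathcal F_t] = 0.2040

For an AR(p) model X_t = c + sum_i phi_i X_{t-i} + eps_t, the
one-step-ahead conditional mean is
  E[X_{t+1} | X_t, ...] = c + sum_i phi_i X_{t+1-i}.
Substitute known values:
  E[X_{t+1} | ...] = (0.051) * (4)
                   = 0.2040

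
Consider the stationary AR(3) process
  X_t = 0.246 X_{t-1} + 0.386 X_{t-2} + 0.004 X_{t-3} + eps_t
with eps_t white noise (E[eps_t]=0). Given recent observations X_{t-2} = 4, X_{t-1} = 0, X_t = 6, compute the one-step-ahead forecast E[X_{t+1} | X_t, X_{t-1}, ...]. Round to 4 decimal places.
E[X_{t+1} \mid \mathcal F_t] = 1.4920

For an AR(p) model X_t = c + sum_i phi_i X_{t-i} + eps_t, the
one-step-ahead conditional mean is
  E[X_{t+1} | X_t, ...] = c + sum_i phi_i X_{t+1-i}.
Substitute known values:
  E[X_{t+1} | ...] = (0.246) * (6) + (0.386) * (0) + (0.004) * (4)
                   = 1.4920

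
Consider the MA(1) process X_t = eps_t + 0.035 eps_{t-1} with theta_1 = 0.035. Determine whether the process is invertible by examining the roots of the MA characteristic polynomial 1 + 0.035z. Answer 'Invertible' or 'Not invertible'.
\text{Invertible}

The MA(q) characteristic polynomial is P(z) = 1 + 0.035z.
Invertibility requires all roots to lie outside the unit circle, i.e. |z| > 1 for every root.
This is linear in z: 1 + (0.035) z = 0  =>  z = -1/(0.035) = -28.571429,  |z| = 28.571429.
Moduli of all roots: 28.5714.
All moduli strictly greater than 1? Yes.
Verdict: Invertible.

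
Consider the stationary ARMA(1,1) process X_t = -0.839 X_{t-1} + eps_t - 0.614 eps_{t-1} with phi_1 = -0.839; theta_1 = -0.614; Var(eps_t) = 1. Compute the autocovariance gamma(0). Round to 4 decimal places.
\gamma(0) = 8.1306

Multiply the model equation by X_{t-k} and take expectations. With theta_0 = psi_0 = 1 and psi_j the MA(infinity) weights, this gives
  gamma(k) - sum_i phi_i gamma(k-i) = c_k,
  c_k = sigma^2 * sum_{j=k..q} theta_j psi_{j-k}   (c_k = 0 for k > q),
using gamma(-m) = gamma(m).
psi-weights needed (psi_j = theta_j + sum_i phi_i psi_{j-i}):
  psi_1 = theta_1 + phi_1 = -0.614 + (-0.839) = -1.453
Right-hand sides:
  c_0 = sigma^2 (1 + theta_1 psi_1) = 1 * (1 + (-0.614)(-1.453)) = 1 * 1.892142 = 1.892142
  c_1 = sigma^2 theta_1 = 1 * (-0.614) = -0.614
  c_2 = 0
Equations for k = 0 and k = 1 (AR order 1):
  gamma(0) = phi_1 gamma(1) + c_0
  gamma(1) = phi_1 gamma(0) + c_1
Substituting the second into the first: gamma(0) (1 - phi_1^2) = c_0 + phi_1 c_1, so
  gamma(0) = (c_0 + phi_1 c_1) / (1 - phi_1^2) = (1.892142 + (-0.839)(-0.614)) / (1 - (-0.839)^2) = 2.407288 / 0.296079 = 8.13056.
Therefore gamma(0) = 8.1306 (to 4 decimal places).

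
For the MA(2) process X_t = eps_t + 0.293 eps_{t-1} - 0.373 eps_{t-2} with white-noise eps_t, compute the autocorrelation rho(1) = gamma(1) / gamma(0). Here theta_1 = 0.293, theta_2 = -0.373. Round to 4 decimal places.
\rho(1) = 0.1500

For an MA(q) process with theta_0 = 1, the autocovariance is
  gamma(k) = sigma^2 * sum_{i=0..q-k} theta_i * theta_{i+k},
and rho(k) = gamma(k) / gamma(0). Sigma^2 cancels.
  numerator   = (1)*(0.293) + (0.293)*(-0.373) = 0.183711.
  denominator = (1)^2 + (0.293)^2 + (-0.373)^2 = 1.224978.
  rho(1) = 0.183711 / 1.224978 = 0.1500.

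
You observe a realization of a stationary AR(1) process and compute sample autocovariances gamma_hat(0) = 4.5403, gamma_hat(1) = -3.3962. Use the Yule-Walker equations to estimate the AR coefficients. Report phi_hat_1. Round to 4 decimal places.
\hat\phi_{1} = -0.7480

The Yule-Walker equations for an AR(p) process read, in matrix form,
  Gamma_p phi = r_p,   with   (Gamma_p)_{ij} = gamma(|i - j|),
                       (r_p)_i = gamma(i),   i,j = 1..p.
Substitute the sample gammas (Toeplitz matrix and right-hand side of size 1):
  Gamma_p = [[4.5403]]
  r_p     = [-3.3962]
With p = 1 this is the single equation gamma(0) phi_1 = gamma(1):
  phi_hat_1 = gamma(1) / gamma(0) = -3.3962 / 4.5403 = -0.7480.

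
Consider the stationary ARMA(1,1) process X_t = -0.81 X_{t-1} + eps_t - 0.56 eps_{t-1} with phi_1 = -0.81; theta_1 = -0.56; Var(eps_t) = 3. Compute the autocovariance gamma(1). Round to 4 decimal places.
\gamma(1) = -17.3722

Multiply the model equation by X_{t-k} and take expectations. With theta_0 = psi_0 = 1 and psi_j the MA(infinity) weights, this gives
  gamma(k) - sum_i phi_i gamma(k-i) = c_k,
  c_k = sigma^2 * sum_{j=k..q} theta_j psi_{j-k}   (c_k = 0 for k > q),
using gamma(-m) = gamma(m).
psi-weights needed (psi_j = theta_j + sum_i phi_i psi_{j-i}):
  psi_1 = theta_1 + phi_1 = -0.56 + (-0.81) = -1.37
Right-hand sides:
  c_0 = sigma^2 (1 + theta_1 psi_1) = 3 * (1 + (-0.56)(-1.37)) = 3 * 1.7672 = 5.3016
  c_1 = sigma^2 theta_1 = 3 * (-0.56) = -1.68
  c_2 = 0
Equations for k = 0 and k = 1 (AR order 1):
  gamma(0) = phi_1 gamma(1) + c_0
  gamma(1) = phi_1 gamma(0) + c_1
Substituting the second into the first: gamma(0) (1 - phi_1^2) = c_0 + phi_1 c_1, so
  gamma(0) = (c_0 + phi_1 c_1) / (1 - phi_1^2) = (5.3016 + (-0.81)(-1.68)) / (1 - (-0.81)^2) = 6.6624 / 0.3439 = 19.373074.
  gamma(1) = phi_1 gamma(0) + c_1 = (-0.81)(19.373074) + (-1.68) = -17.37219.
Therefore gamma(1) = -17.3722 (to 4 decimal places).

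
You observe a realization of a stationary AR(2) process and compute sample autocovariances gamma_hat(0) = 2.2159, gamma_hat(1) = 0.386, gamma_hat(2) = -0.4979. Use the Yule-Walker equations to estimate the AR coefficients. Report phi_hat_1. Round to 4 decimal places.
\hat\phi_{1} = 0.2200

The Yule-Walker equations for an AR(p) process read, in matrix form,
  Gamma_p phi = r_p,   with   (Gamma_p)_{ij} = gamma(|i - j|),
                       (r_p)_i = gamma(i),   i,j = 1..p.
Substitute the sample gammas (Toeplitz matrix and right-hand side of size 2):
  Gamma_p = [[2.2159, 0.386], [0.386, 2.2159]]
  r_p     = [0.386, -0.4979]
Written out:
  2.2159 phi_1 + 0.386 phi_2 = 0.386
  0.386 phi_1 + 2.2159 phi_2 = -0.4979
Solve by Cramer's rule:
  det = gamma(0)^2 - gamma(1)^2 = (2.2159)^2 - (0.386)^2 = 4.91021281 - 0.148996 = 4.76121681
  phi_hat_1 = [gamma(1) gamma(0) - gamma(1) gamma(2)] / det = [(0.386)(2.2159) - (0.386)(-0.4979)] / 4.76121681 = 1.0475268 / 4.76121681 = 0.22
  phi_hat_2 = [gamma(0) gamma(2) - gamma(1)^2] / det = [(2.2159)(-0.4979) - (0.386)^2] / 4.76121681 = -1.25229261 / 4.76121681 = -0.263
So phi_hat = [0.2200, -0.2630].
Therefore phi_hat_1 = 0.2200.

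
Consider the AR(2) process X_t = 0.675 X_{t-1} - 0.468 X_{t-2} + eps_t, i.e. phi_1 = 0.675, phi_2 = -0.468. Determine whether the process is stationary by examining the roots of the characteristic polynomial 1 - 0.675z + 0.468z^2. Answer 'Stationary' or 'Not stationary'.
\text{Stationary}

The AR(p) characteristic polynomial is P(z) = 1 - 0.675z + 0.468z^2.
Stationarity requires all roots to lie outside the unit circle, i.e. |z| > 1 for every root.
Set 1 + (-0.675) z + (0.468) z^2 = 0, i.e. a z^2 + b z + c = 0 with a = 0.468, b = -0.675, c = 1.
Discriminant D = b^2 - 4ac = (-0.675)^2 - 4*(0.468)*1 = 0.455625 - (1.872) = -1.416375.
D < 0, so the roots are the complex-conjugate pair z = (-b +/- i sqrt(-D)) / (2a) = 0.7212 +/- 1.2715i.
For a conjugate pair |z|^2 = z * conj(z) = (product of roots) = c/a = 1/(0.468) = 2.136752, so |z| = sqrt(2.136752) = 1.4618 for both roots.
Moduli of all roots: 1.4618, 1.4618.
All moduli strictly greater than 1? Yes.
Verdict: Stationary.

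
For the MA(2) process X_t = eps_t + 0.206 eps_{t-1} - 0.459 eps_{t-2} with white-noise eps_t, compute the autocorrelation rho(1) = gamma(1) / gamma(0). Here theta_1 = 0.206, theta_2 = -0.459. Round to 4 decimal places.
\rho(1) = 0.0889

For an MA(q) process with theta_0 = 1, the autocovariance is
  gamma(k) = sigma^2 * sum_{i=0..q-k} theta_i * theta_{i+k},
and rho(k) = gamma(k) / gamma(0). Sigma^2 cancels.
  numerator   = (1)*(0.206) + (0.206)*(-0.459) = 0.111446.
  denominator = (1)^2 + (0.206)^2 + (-0.459)^2 = 1.253117.
  rho(1) = 0.111446 / 1.253117 = 0.0889.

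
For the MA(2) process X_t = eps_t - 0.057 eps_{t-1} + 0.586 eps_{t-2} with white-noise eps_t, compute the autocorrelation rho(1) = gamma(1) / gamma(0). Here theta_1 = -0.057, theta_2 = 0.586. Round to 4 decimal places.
\rho(1) = -0.0671

For an MA(q) process with theta_0 = 1, the autocovariance is
  gamma(k) = sigma^2 * sum_{i=0..q-k} theta_i * theta_{i+k},
and rho(k) = gamma(k) / gamma(0). Sigma^2 cancels.
  numerator   = (1)*(-0.057) + (-0.057)*(0.586) = -0.090402.
  denominator = (1)^2 + (-0.057)^2 + (0.586)^2 = 1.346645.
  rho(1) = -0.090402 / 1.346645 = -0.0671.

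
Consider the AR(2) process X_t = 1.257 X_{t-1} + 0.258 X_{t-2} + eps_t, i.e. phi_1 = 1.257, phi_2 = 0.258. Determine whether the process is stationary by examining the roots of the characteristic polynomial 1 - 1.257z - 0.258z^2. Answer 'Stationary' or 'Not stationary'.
\text{Not stationary}

The AR(p) characteristic polynomial is P(z) = 1 - 1.257z - 0.258z^2.
Stationarity requires all roots to lie outside the unit circle, i.e. |z| > 1 for every root.
Set 1 + (-1.257) z + (-0.258) z^2 = 0, i.e. a z^2 + b z + c = 0 with a = -0.258, b = -1.257, c = 1.
Discriminant D = b^2 - 4ac = (-1.257)^2 - 4*(-0.258)*1 = 1.580049 - (-1.032) = 2.612049.
D >= 0, so the roots are real: z = (-b +/- sqrt(D)) / (2a) = (1.257 +/- 1.616183) / (-0.516).
  z_1 = (1.257 + 1.616183) / (-0.516) = -5.5682,   |z_1| = 5.5682.
  z_2 = (1.257 - 1.616183) / (-0.516) = 0.6961,   |z_2| = 0.6961.
Moduli of all roots: 5.5682, 0.6961.
All moduli strictly greater than 1? No.
Verdict: Not stationary.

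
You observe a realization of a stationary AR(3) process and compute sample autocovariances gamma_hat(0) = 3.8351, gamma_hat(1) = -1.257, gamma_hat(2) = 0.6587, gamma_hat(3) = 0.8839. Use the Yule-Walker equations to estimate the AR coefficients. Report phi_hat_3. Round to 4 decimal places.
\hat\phi_{3} = 0.3450

The Yule-Walker equations for an AR(p) process read, in matrix form,
  Gamma_p phi = r_p,   with   (Gamma_p)_{ij} = gamma(|i - j|),
                       (r_p)_i = gamma(i),   i,j = 1..p.
Substitute the sample gammas (Toeplitz matrix and right-hand side of size 3):
  Gamma_p = [[3.8351, -1.257, 0.6587], [-1.257, 3.8351, -1.257], [0.6587, -1.257, 3.8351]]
  r_p     = [-1.257, 0.6587, 0.8839]
Written out (R1..R3):
  (R1) 3.8351 phi_1 - 1.257 phi_2 + 0.6587 phi_3 = -1.257
  (R2) -1.257 phi_1 + 3.8351 phi_2 - 1.257 phi_3 = 0.6587
  (R3) 0.6587 phi_1 - 1.257 phi_2 + 3.8351 phi_3 = 0.8839
Gaussian elimination:
  R2 <- R2 - (-1.257/3.8351) R1 = R2 - (-0.327762) R1:  3.423103 phi_2 - 1.041103 phi_3 = 0.246703
  R3 <- R3 - (0.6587/3.8351) R1 = R3 - (0.171756) R1:  -1.041103 phi_2 + 3.721965 phi_3 = 1.099797
  R3 <- R3 - (-1.041103/3.423103) R2 = R3 - (-0.30414) R2:  3.405323 phi_3 = 1.174829
Back-substitution:
  phi_hat_3 = 1.174829 / 3.405323 = 0.344998
  phi_hat_2 = (0.246703 - (-1.041103)(0.344998)) / 3.423103 = 0.176998
  phi_hat_1 = (-1.257 - (-1.257)(0.176998) - (0.6587)(0.344998)) / 3.8351 = -0.329004
So phi_hat = [-0.3290, 0.1770, 0.3450].
Therefore phi_hat_3 = 0.3450.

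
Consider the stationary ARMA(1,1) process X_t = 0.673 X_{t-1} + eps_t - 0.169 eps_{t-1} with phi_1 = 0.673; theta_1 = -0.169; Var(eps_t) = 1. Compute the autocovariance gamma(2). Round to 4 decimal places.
\gamma(2) = 0.5495

Multiply the model equation by X_{t-k} and take expectations. With theta_0 = psi_0 = 1 and psi_j the MA(infinity) weights, this gives
  gamma(k) - sum_i phi_i gamma(k-i) = c_k,
  c_k = sigma^2 * sum_{j=k..q} theta_j psi_{j-k}   (c_k = 0 for k > q),
using gamma(-m) = gamma(m).
psi-weights needed (psi_j = theta_j + sum_i phi_i psi_{j-i}):
  psi_1 = theta_1 + phi_1 = -0.169 + (0.673) = 0.504
Right-hand sides:
  c_0 = sigma^2 (1 + theta_1 psi_1) = 1 * (1 + (-0.169)(0.504)) = 1 * 0.914824 = 0.914824
  c_1 = sigma^2 theta_1 = 1 * (-0.169) = -0.169
  c_2 = 0
Equations for k = 0 and k = 1 (AR order 1):
  gamma(0) = phi_1 gamma(1) + c_0
  gamma(1) = phi_1 gamma(0) + c_1
Substituting the second into the first: gamma(0) (1 - phi_1^2) = c_0 + phi_1 c_1, so
  gamma(0) = (c_0 + phi_1 c_1) / (1 - phi_1^2) = (0.914824 + (0.673)(-0.169)) / (1 - (0.673)^2) = 0.801087 / 0.547071 = 1.46432.
  gamma(1) = phi_1 gamma(0) + c_1 = (0.673)(1.46432) + (-0.169) = 0.816487.
For k = 2 (> q): gamma(2) = phi_1 gamma(1) = (0.673)(0.816487) = 0.549496.
Therefore gamma(2) = 0.5495 (to 4 decimal places).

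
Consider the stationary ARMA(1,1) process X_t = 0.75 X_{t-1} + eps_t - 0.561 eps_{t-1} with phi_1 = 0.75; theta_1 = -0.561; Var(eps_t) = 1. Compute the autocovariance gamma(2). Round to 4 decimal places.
\gamma(2) = 0.1877

Multiply the model equation by X_{t-k} and take expectations. With theta_0 = psi_0 = 1 and psi_j the MA(infinity) weights, this gives
  gamma(k) - sum_i phi_i gamma(k-i) = c_k,
  c_k = sigma^2 * sum_{j=k..q} theta_j psi_{j-k}   (c_k = 0 for k > q),
using gamma(-m) = gamma(m).
psi-weights needed (psi_j = theta_j + sum_i phi_i psi_{j-i}):
  psi_1 = theta_1 + phi_1 = -0.561 + (0.75) = 0.189
Right-hand sides:
  c_0 = sigma^2 (1 + theta_1 psi_1) = 1 * (1 + (-0.561)(0.189)) = 1 * 0.893971 = 0.893971
  c_1 = sigma^2 theta_1 = 1 * (-0.561) = -0.561
  c_2 = 0
Equations for k = 0 and k = 1 (AR order 1):
  gamma(0) = phi_1 gamma(1) + c_0
  gamma(1) = phi_1 gamma(0) + c_1
Substituting the second into the first: gamma(0) (1 - phi_1^2) = c_0 + phi_1 c_1, so
  gamma(0) = (c_0 + phi_1 c_1) / (1 - phi_1^2) = (0.893971 + (0.75)(-0.561)) / (1 - (0.75)^2) = 0.473221 / 0.4375 = 1.081648.
  gamma(1) = phi_1 gamma(0) + c_1 = (0.75)(1.081648) + (-0.561) = 0.250236.
For k = 2 (> q): gamma(2) = phi_1 gamma(1) = (0.75)(0.250236) = 0.187677.
Therefore gamma(2) = 0.1877 (to 4 decimal places).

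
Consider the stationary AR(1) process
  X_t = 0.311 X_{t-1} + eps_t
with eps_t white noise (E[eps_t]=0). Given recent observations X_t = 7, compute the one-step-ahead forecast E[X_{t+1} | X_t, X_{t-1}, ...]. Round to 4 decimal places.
E[X_{t+1} \mid \mathcal F_t] = 2.1770

For an AR(p) model X_t = c + sum_i phi_i X_{t-i} + eps_t, the
one-step-ahead conditional mean is
  E[X_{t+1} | X_t, ...] = c + sum_i phi_i X_{t+1-i}.
Substitute known values:
  E[X_{t+1} | ...] = (0.311) * (7)
                   = 2.1770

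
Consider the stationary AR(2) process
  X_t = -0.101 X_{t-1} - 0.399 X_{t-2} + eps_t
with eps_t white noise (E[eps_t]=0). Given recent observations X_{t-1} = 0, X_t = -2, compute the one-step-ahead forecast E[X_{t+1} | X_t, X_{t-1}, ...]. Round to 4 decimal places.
E[X_{t+1} \mid \mathcal F_t] = 0.2020

For an AR(p) model X_t = c + sum_i phi_i X_{t-i} + eps_t, the
one-step-ahead conditional mean is
  E[X_{t+1} | X_t, ...] = c + sum_i phi_i X_{t+1-i}.
Substitute known values:
  E[X_{t+1} | ...] = (-0.101) * (-2) + (-0.399) * (0)
                   = 0.2020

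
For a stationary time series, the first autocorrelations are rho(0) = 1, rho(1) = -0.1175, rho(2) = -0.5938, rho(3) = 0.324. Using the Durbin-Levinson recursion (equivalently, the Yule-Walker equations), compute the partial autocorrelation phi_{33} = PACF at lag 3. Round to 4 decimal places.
\phi_{33} = 0.2269

The PACF at lag k is phi_{kk}, the last component of the solution
to the Yule-Walker system G_k phi = r_k where
  (G_k)_{ij} = rho(|i - j|), (r_k)_i = rho(i), i,j = 1..k.
Equivalently, Durbin-Levinson gives phi_{kk} iteratively:
  phi_{11} = rho(1)
  phi_{kk} = [rho(k) - sum_{j=1..k-1} phi_{k-1,j} rho(k-j)]
            / [1 - sum_{j=1..k-1} phi_{k-1,j} rho(j)],
  phi_{k,j} = phi_{k-1,j} - phi_{kk} phi_{k-1,k-j},  j = 1..k-1.
Step k = 1:
  phi_11 = rho(1) = -0.1175.
Step k = 2:
  phi_22 = [rho(2) - phi_11 rho(1)] / [1 - phi_11 rho(1)] = [-0.5938 - (-0.1175)(-0.1175)] / [1 - (-0.1175)(-0.1175)]
         = -0.60760625 / 0.98619375 = -0.616112.
  Update: phi_21 = phi_11 - phi_22 phi_11 = -0.1175 - (-0.616112)(-0.1175) = -0.189893.
Step k = 3:
  phi_33 = [rho(3) - phi_21 rho(2) - phi_22 rho(1)] / [1 - phi_21 rho(1) - phi_22 rho(2)]
    numerator   = 0.324 - (-0.189893)(-0.5938) - (-0.616112)(-0.1175) = 0.1388482
    denominator = 1 - (-0.189893)(-0.1175) - (-0.616112)(-0.5938) = 0.61183997
  phi_33 = 0.1388482 / 0.61183997 = 0.2269.
Therefore phi_{33} = 0.2269.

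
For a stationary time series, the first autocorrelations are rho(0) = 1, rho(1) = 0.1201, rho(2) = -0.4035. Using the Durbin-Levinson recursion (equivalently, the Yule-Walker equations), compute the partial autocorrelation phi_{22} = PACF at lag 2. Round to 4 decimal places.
\phi_{22} = -0.4240

The PACF at lag k is phi_{kk}, the last component of the solution
to the Yule-Walker system G_k phi = r_k where
  (G_k)_{ij} = rho(|i - j|), (r_k)_i = rho(i), i,j = 1..k.
Equivalently, Durbin-Levinson gives phi_{kk} iteratively:
  phi_{11} = rho(1)
  phi_{kk} = [rho(k) - sum_{j=1..k-1} phi_{k-1,j} rho(k-j)]
            / [1 - sum_{j=1..k-1} phi_{k-1,j} rho(j)],
  phi_{k,j} = phi_{k-1,j} - phi_{kk} phi_{k-1,k-j},  j = 1..k-1.
Step k = 1:
  phi_11 = rho(1) = 0.1201.
Step k = 2:
  phi_22 = [rho(2) - phi_11 rho(1)] / [1 - phi_11 rho(1)] = [-0.4035 - (0.1201)(0.1201)] / [1 - (0.1201)(0.1201)]
         = -0.41792401 / 0.98557599 = -0.424.
Therefore phi_{22} = -0.4240.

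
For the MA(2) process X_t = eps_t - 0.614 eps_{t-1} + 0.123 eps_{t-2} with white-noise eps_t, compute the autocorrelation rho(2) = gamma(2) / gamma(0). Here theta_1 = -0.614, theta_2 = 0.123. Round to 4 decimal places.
\rho(2) = 0.0884

For an MA(q) process with theta_0 = 1, the autocovariance is
  gamma(k) = sigma^2 * sum_{i=0..q-k} theta_i * theta_{i+k},
and rho(k) = gamma(k) / gamma(0). Sigma^2 cancels.
  numerator   = (1)*(0.123) = 0.123.
  denominator = (1)^2 + (-0.614)^2 + (0.123)^2 = 1.392125.
  rho(2) = 0.123 / 1.392125 = 0.0884.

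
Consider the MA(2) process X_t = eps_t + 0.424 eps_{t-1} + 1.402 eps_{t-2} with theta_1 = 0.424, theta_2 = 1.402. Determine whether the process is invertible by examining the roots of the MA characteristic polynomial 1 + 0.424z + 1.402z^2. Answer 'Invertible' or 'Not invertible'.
\text{Not invertible}

The MA(q) characteristic polynomial is P(z) = 1 + 0.424z + 1.402z^2.
Invertibility requires all roots to lie outside the unit circle, i.e. |z| > 1 for every root.
Set 1 + (0.424) z + (1.402) z^2 = 0, i.e. a z^2 + b z + c = 0 with a = 1.402, b = 0.424, c = 1.
Discriminant D = b^2 - 4ac = (0.424)^2 - 4*(1.402)*1 = 0.179776 - (5.608) = -5.428224.
D < 0, so the roots are the complex-conjugate pair z = (-b +/- i sqrt(-D)) / (2a) = -0.1512 +/- 0.8309i.
For a conjugate pair |z|^2 = z * conj(z) = (product of roots) = c/a = 1/(1.402) = 0.713267, so |z| = sqrt(0.713267) = 0.8446 for both roots.
Moduli of all roots: 0.8446, 0.8446.
All moduli strictly greater than 1? No.
Verdict: Not invertible.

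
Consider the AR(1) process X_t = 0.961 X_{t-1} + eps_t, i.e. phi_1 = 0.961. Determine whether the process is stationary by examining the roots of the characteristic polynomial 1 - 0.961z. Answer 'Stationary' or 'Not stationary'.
\text{Stationary}

The AR(p) characteristic polynomial is P(z) = 1 - 0.961z.
Stationarity requires all roots to lie outside the unit circle, i.e. |z| > 1 for every root.
This is linear in z: 1 + (-0.961) z = 0  =>  z = -1/(-0.961) = 1.040583,  |z| = 1.040583.
Moduli of all roots: 1.0406.
All moduli strictly greater than 1? Yes.
Verdict: Stationary.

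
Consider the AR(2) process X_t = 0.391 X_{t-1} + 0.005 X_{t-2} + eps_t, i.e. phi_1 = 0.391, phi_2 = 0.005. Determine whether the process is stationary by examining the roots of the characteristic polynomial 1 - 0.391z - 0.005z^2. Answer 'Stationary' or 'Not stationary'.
\text{Stationary}

The AR(p) characteristic polynomial is P(z) = 1 - 0.391z - 0.005z^2.
Stationarity requires all roots to lie outside the unit circle, i.e. |z| > 1 for every root.
Set 1 + (-0.391) z + (-0.005) z^2 = 0, i.e. a z^2 + b z + c = 0 with a = -0.005, b = -0.391, c = 1.
Discriminant D = b^2 - 4ac = (-0.391)^2 - 4*(-0.005)*1 = 0.152881 - (-0.02) = 0.172881.
D >= 0, so the roots are real: z = (-b +/- sqrt(D)) / (2a) = (0.391 +/- 0.41579) / (-0.01).
  z_1 = (0.391 + 0.41579) / (-0.01) = -80.679,   |z_1| = 80.679.
  z_2 = (0.391 - 0.41579) / (-0.01) = 2.479,   |z_2| = 2.479.
Moduli of all roots: 80.6790, 2.4790.
All moduli strictly greater than 1? Yes.
Verdict: Stationary.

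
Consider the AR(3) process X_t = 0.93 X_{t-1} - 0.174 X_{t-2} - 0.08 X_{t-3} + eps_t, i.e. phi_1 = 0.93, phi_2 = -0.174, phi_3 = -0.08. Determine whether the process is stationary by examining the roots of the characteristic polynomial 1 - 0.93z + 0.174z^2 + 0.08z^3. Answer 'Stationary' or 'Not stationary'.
\text{Stationary}

The AR(p) characteristic polynomial is P(z) = 1 - 0.93z + 0.174z^2 + 0.08z^3.
Stationarity requires all roots to lie outside the unit circle, i.e. |z| > 1 for every root.
Degree 3: look for a simple real root z0 first, then factor out (1 - z/z0) and solve the remaining quadratic.
Testing z0 = -5: P(-5) = 1 + (-0.93)(-5) + (0.174)(-5)^2 + (0.08)(-5)^3
  = 1 + (4.65) + (4.35) + (-10) = 0.  So z_0 = -5 is a root, |z_0| = 5.
Divide out the factor (1 + 0.2 z) = (1 - z/z0) (since 1/z0 = -0.2):
  P(z) = (1 + 0.2 z)(1 + (-1.13) z + (0.4) z^2)
  [check: z-coef -1.13 - (-0.2) = -0.93; z^2-coef 0.4 - (-0.2)(-1.13) = 0.174; z^3-coef -(-0.2)(0.4) = 0.08.]
Remaining roots from the quadratic factor 1 + (-1.13) z + (0.4) z^2:
  Set 1 + (-1.13) z + (0.4) z^2 = 0, i.e. a z^2 + b z + c = 0 with a = 0.4, b = -1.13, c = 1.
  Discriminant D = b^2 - 4ac = (-1.13)^2 - 4*(0.4)*1 = 1.2769 - (1.6) = -0.3231.
  D < 0, so the roots are the complex-conjugate pair z = (-b +/- i sqrt(-D)) / (2a) = 1.4125 +/- 0.7105i.
  For a conjugate pair |z|^2 = z * conj(z) = (product of roots) = c/a = 1/(0.4) = 2.5, so |z| = sqrt(2.5) = 1.5811 for both roots.
Moduli of all roots: 5.0000, 1.5811, 1.5811.
All moduli strictly greater than 1? Yes.
Verdict: Stationary.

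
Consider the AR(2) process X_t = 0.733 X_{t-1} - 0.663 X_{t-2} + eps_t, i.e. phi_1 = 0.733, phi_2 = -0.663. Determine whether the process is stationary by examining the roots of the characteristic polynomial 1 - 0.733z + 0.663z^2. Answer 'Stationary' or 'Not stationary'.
\text{Stationary}

The AR(p) characteristic polynomial is P(z) = 1 - 0.733z + 0.663z^2.
Stationarity requires all roots to lie outside the unit circle, i.e. |z| > 1 for every root.
Set 1 + (-0.733) z + (0.663) z^2 = 0, i.e. a z^2 + b z + c = 0 with a = 0.663, b = -0.733, c = 1.
Discriminant D = b^2 - 4ac = (-0.733)^2 - 4*(0.663)*1 = 0.537289 - (2.652) = -2.114711.
D < 0, so the roots are the complex-conjugate pair z = (-b +/- i sqrt(-D)) / (2a) = 0.5528 +/- 1.0967i.
For a conjugate pair |z|^2 = z * conj(z) = (product of roots) = c/a = 1/(0.663) = 1.508296, so |z| = sqrt(1.508296) = 1.2281 for both roots.
Moduli of all roots: 1.2281, 1.2281.
All moduli strictly greater than 1? Yes.
Verdict: Stationary.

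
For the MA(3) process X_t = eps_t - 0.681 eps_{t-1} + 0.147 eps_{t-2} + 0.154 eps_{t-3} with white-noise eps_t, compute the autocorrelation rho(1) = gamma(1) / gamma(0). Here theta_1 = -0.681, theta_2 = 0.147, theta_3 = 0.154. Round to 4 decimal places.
\rho(1) = -0.5026

For an MA(q) process with theta_0 = 1, the autocovariance is
  gamma(k) = sigma^2 * sum_{i=0..q-k} theta_i * theta_{i+k},
and rho(k) = gamma(k) / gamma(0). Sigma^2 cancels.
  numerator   = (1)*(-0.681) + (-0.681)*(0.147) + (0.147)*(0.154) = -0.758469.
  denominator = (1)^2 + (-0.681)^2 + (0.147)^2 + (0.154)^2 = 1.509086.
  rho(1) = -0.758469 / 1.509086 = -0.5026.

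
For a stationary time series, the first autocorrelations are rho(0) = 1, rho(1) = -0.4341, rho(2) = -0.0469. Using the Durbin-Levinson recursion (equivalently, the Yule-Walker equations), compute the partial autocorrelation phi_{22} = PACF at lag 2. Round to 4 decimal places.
\phi_{22} = -0.2900

The PACF at lag k is phi_{kk}, the last component of the solution
to the Yule-Walker system G_k phi = r_k where
  (G_k)_{ij} = rho(|i - j|), (r_k)_i = rho(i), i,j = 1..k.
Equivalently, Durbin-Levinson gives phi_{kk} iteratively:
  phi_{11} = rho(1)
  phi_{kk} = [rho(k) - sum_{j=1..k-1} phi_{k-1,j} rho(k-j)]
            / [1 - sum_{j=1..k-1} phi_{k-1,j} rho(j)],
  phi_{k,j} = phi_{k-1,j} - phi_{kk} phi_{k-1,k-j},  j = 1..k-1.
Step k = 1:
  phi_11 = rho(1) = -0.4341.
Step k = 2:
  phi_22 = [rho(2) - phi_11 rho(1)] / [1 - phi_11 rho(1)] = [-0.0469 - (-0.4341)(-0.4341)] / [1 - (-0.4341)(-0.4341)]
         = -0.23534281 / 0.81155719 = -0.29.
Therefore phi_{22} = -0.2900.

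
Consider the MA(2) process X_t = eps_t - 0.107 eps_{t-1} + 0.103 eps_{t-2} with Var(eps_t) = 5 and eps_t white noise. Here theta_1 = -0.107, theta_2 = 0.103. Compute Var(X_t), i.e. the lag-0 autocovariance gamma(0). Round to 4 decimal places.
\gamma(0) = 5.1103

For an MA(q) process X_t = eps_t + sum_i theta_i eps_{t-i} with
Var(eps_t) = sigma^2, the variance is
  gamma(0) = sigma^2 * (1 + sum_i theta_i^2).
  sum_i theta_i^2 = (-0.107)^2 + (0.103)^2 = 0.011449 + 0.010609 = 0.022058.
  gamma(0) = 5 * (1 + 0.022058) = 5 * 1.022058 = 5.11029, which rounds to 5.1103.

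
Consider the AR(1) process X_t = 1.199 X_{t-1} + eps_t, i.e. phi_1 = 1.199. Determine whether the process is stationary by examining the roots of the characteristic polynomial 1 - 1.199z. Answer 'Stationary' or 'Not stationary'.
\text{Not stationary}

The AR(p) characteristic polynomial is P(z) = 1 - 1.199z.
Stationarity requires all roots to lie outside the unit circle, i.e. |z| > 1 for every root.
This is linear in z: 1 + (-1.199) z = 0  =>  z = -1/(-1.199) = 0.834028,  |z| = 0.834028.
Moduli of all roots: 0.8340.
All moduli strictly greater than 1? No.
Verdict: Not stationary.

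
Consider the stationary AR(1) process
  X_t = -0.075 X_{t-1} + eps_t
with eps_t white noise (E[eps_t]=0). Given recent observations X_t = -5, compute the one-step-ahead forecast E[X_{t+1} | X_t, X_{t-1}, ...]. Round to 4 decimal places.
E[X_{t+1} \mid \mathcal F_t] = 0.3750

For an AR(p) model X_t = c + sum_i phi_i X_{t-i} + eps_t, the
one-step-ahead conditional mean is
  E[X_{t+1} | X_t, ...] = c + sum_i phi_i X_{t+1-i}.
Substitute known values:
  E[X_{t+1} | ...] = (-0.075) * (-5)
                   = 0.3750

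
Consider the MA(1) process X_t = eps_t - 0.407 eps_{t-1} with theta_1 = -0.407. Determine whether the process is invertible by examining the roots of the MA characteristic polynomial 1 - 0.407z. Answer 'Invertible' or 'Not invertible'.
\text{Invertible}

The MA(q) characteristic polynomial is P(z) = 1 - 0.407z.
Invertibility requires all roots to lie outside the unit circle, i.e. |z| > 1 for every root.
This is linear in z: 1 + (-0.407) z = 0  =>  z = -1/(-0.407) = 2.457002,  |z| = 2.457002.
Moduli of all roots: 2.4570.
All moduli strictly greater than 1? Yes.
Verdict: Invertible.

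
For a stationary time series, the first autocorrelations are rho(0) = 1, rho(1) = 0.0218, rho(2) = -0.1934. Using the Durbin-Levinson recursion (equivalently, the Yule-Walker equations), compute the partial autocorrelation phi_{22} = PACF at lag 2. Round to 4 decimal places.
\phi_{22} = -0.1940

The PACF at lag k is phi_{kk}, the last component of the solution
to the Yule-Walker system G_k phi = r_k where
  (G_k)_{ij} = rho(|i - j|), (r_k)_i = rho(i), i,j = 1..k.
Equivalently, Durbin-Levinson gives phi_{kk} iteratively:
  phi_{11} = rho(1)
  phi_{kk} = [rho(k) - sum_{j=1..k-1} phi_{k-1,j} rho(k-j)]
            / [1 - sum_{j=1..k-1} phi_{k-1,j} rho(j)],
  phi_{k,j} = phi_{k-1,j} - phi_{kk} phi_{k-1,k-j},  j = 1..k-1.
Step k = 1:
  phi_11 = rho(1) = 0.0218.
Step k = 2:
  phi_22 = [rho(2) - phi_11 rho(1)] / [1 - phi_11 rho(1)] = [-0.1934 - (0.0218)(0.0218)] / [1 - (0.0218)(0.0218)]
         = -0.19387524 / 0.99952476 = -0.194.
Therefore phi_{22} = -0.1940.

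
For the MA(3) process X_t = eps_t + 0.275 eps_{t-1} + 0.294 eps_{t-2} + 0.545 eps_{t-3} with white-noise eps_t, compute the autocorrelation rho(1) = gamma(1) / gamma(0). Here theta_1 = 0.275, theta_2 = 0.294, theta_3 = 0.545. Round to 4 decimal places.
\rho(1) = 0.3537

For an MA(q) process with theta_0 = 1, the autocovariance is
  gamma(k) = sigma^2 * sum_{i=0..q-k} theta_i * theta_{i+k},
and rho(k) = gamma(k) / gamma(0). Sigma^2 cancels.
  numerator   = (1)*(0.275) + (0.275)*(0.294) + (0.294)*(0.545) = 0.51608.
  denominator = (1)^2 + (0.275)^2 + (0.294)^2 + (0.545)^2 = 1.459086.
  rho(1) = 0.51608 / 1.459086 = 0.3537.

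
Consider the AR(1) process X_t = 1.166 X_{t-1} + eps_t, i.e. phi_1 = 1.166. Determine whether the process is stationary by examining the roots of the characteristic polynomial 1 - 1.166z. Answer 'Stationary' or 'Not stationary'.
\text{Not stationary}

The AR(p) characteristic polynomial is P(z) = 1 - 1.166z.
Stationarity requires all roots to lie outside the unit circle, i.e. |z| > 1 for every root.
This is linear in z: 1 + (-1.166) z = 0  =>  z = -1/(-1.166) = 0.857633,  |z| = 0.857633.
Moduli of all roots: 0.8576.
All moduli strictly greater than 1? No.
Verdict: Not stationary.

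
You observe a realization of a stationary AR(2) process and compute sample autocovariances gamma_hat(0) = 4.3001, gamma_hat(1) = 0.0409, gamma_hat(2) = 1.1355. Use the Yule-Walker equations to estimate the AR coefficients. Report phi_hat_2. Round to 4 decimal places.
\hat\phi_{2} = 0.2640

The Yule-Walker equations for an AR(p) process read, in matrix form,
  Gamma_p phi = r_p,   with   (Gamma_p)_{ij} = gamma(|i - j|),
                       (r_p)_i = gamma(i),   i,j = 1..p.
Substitute the sample gammas (Toeplitz matrix and right-hand side of size 2):
  Gamma_p = [[4.3001, 0.0409], [0.0409, 4.3001]]
  r_p     = [0.0409, 1.1355]
Written out:
  4.3001 phi_1 + 0.0409 phi_2 = 0.0409
  0.0409 phi_1 + 4.3001 phi_2 = 1.1355
Solve by Cramer's rule:
  det = gamma(0)^2 - gamma(1)^2 = (4.3001)^2 - (0.0409)^2 = 18.49086001 - 0.00167281 = 18.4891872
  phi_hat_1 = [gamma(1) gamma(0) - gamma(1) gamma(2)] / det = [(0.0409)(4.3001) - (0.0409)(1.1355)] / 18.4891872 = 0.12943214 / 18.4891872 = 0.007
  phi_hat_2 = [gamma(0) gamma(2) - gamma(1)^2] / det = [(4.3001)(1.1355) - (0.0409)^2] / 18.4891872 = 4.88109074 / 18.4891872 = 0.264
So phi_hat = [0.0070, 0.2640].
Therefore phi_hat_2 = 0.2640.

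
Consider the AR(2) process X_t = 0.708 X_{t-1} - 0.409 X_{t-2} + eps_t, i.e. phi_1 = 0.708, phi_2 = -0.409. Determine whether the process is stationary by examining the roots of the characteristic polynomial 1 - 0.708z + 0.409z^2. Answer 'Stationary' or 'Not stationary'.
\text{Stationary}

The AR(p) characteristic polynomial is P(z) = 1 - 0.708z + 0.409z^2.
Stationarity requires all roots to lie outside the unit circle, i.e. |z| > 1 for every root.
Set 1 + (-0.708) z + (0.409) z^2 = 0, i.e. a z^2 + b z + c = 0 with a = 0.409, b = -0.708, c = 1.
Discriminant D = b^2 - 4ac = (-0.708)^2 - 4*(0.409)*1 = 0.501264 - (1.636) = -1.134736.
D < 0, so the roots are the complex-conjugate pair z = (-b +/- i sqrt(-D)) / (2a) = 0.8655 +/- 1.3022i.
For a conjugate pair |z|^2 = z * conj(z) = (product of roots) = c/a = 1/(0.409) = 2.444988, so |z| = sqrt(2.444988) = 1.5636 for both roots.
Moduli of all roots: 1.5636, 1.5636.
All moduli strictly greater than 1? Yes.
Verdict: Stationary.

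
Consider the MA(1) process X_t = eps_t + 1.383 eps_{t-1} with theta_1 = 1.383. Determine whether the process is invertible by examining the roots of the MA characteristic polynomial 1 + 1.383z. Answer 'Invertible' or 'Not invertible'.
\text{Not invertible}

The MA(q) characteristic polynomial is P(z) = 1 + 1.383z.
Invertibility requires all roots to lie outside the unit circle, i.e. |z| > 1 for every root.
This is linear in z: 1 + (1.383) z = 0  =>  z = -1/(1.383) = -0.723066,  |z| = 0.723066.
Moduli of all roots: 0.7231.
All moduli strictly greater than 1? No.
Verdict: Not invertible.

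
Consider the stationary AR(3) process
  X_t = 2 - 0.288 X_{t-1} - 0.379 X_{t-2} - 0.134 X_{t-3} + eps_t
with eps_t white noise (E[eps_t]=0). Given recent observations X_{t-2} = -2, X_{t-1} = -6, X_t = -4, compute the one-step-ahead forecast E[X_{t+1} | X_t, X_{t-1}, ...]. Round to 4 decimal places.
E[X_{t+1} \mid \mathcal F_t] = 5.6940

For an AR(p) model X_t = c + sum_i phi_i X_{t-i} + eps_t, the
one-step-ahead conditional mean is
  E[X_{t+1} | X_t, ...] = c + sum_i phi_i X_{t+1-i}.
Substitute known values:
  E[X_{t+1} | ...] = 2 + (-0.288) * (-4) + (-0.379) * (-6) + (-0.134) * (-2)
                   = 5.6940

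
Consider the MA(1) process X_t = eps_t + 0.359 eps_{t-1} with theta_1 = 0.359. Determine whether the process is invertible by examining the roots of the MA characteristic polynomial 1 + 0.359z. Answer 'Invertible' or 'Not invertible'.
\text{Invertible}

The MA(q) characteristic polynomial is P(z) = 1 + 0.359z.
Invertibility requires all roots to lie outside the unit circle, i.e. |z| > 1 for every root.
This is linear in z: 1 + (0.359) z = 0  =>  z = -1/(0.359) = -2.785515,  |z| = 2.785515.
Moduli of all roots: 2.7855.
All moduli strictly greater than 1? Yes.
Verdict: Invertible.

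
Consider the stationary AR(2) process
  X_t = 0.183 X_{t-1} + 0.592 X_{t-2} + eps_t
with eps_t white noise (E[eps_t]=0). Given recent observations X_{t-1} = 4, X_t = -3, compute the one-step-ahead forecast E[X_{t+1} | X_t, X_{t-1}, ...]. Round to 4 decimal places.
E[X_{t+1} \mid \mathcal F_t] = 1.8190

For an AR(p) model X_t = c + sum_i phi_i X_{t-i} + eps_t, the
one-step-ahead conditional mean is
  E[X_{t+1} | X_t, ...] = c + sum_i phi_i X_{t+1-i}.
Substitute known values:
  E[X_{t+1} | ...] = (0.183) * (-3) + (0.592) * (4)
                   = 1.8190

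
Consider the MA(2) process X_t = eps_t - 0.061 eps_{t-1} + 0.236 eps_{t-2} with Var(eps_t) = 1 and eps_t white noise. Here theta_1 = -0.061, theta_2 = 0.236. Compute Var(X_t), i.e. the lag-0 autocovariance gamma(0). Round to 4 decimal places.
\gamma(0) = 1.0594

For an MA(q) process X_t = eps_t + sum_i theta_i eps_{t-i} with
Var(eps_t) = sigma^2, the variance is
  gamma(0) = sigma^2 * (1 + sum_i theta_i^2).
  sum_i theta_i^2 = (-0.061)^2 + (0.236)^2 = 0.003721 + 0.055696 = 0.059417.
  gamma(0) = 1 * (1 + 0.059417) = 1 * 1.059417 = 1.059417, which rounds to 1.0594.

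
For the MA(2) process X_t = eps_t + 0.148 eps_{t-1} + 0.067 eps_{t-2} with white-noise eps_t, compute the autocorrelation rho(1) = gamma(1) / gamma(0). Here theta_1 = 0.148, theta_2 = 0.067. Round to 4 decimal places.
\rho(1) = 0.1539

For an MA(q) process with theta_0 = 1, the autocovariance is
  gamma(k) = sigma^2 * sum_{i=0..q-k} theta_i * theta_{i+k},
and rho(k) = gamma(k) / gamma(0). Sigma^2 cancels.
  numerator   = (1)*(0.148) + (0.148)*(0.067) = 0.157916.
  denominator = (1)^2 + (0.148)^2 + (0.067)^2 = 1.026393.
  rho(1) = 0.157916 / 1.026393 = 0.1539.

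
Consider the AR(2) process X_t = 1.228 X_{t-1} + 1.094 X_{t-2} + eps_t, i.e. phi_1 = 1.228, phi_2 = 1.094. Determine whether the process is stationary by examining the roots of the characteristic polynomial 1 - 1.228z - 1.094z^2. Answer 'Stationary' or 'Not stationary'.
\text{Not stationary}

The AR(p) characteristic polynomial is P(z) = 1 - 1.228z - 1.094z^2.
Stationarity requires all roots to lie outside the unit circle, i.e. |z| > 1 for every root.
Set 1 + (-1.228) z + (-1.094) z^2 = 0, i.e. a z^2 + b z + c = 0 with a = -1.094, b = -1.228, c = 1.
Discriminant D = b^2 - 4ac = (-1.228)^2 - 4*(-1.094)*1 = 1.507984 - (-4.376) = 5.883984.
D >= 0, so the roots are real: z = (-b +/- sqrt(D)) / (2a) = (1.228 +/- 2.425692) / (-2.188).
  z_1 = (1.228 + 2.425692) / (-2.188) = -1.6699,   |z_1| = 1.6699.
  z_2 = (1.228 - 2.425692) / (-2.188) = 0.5474,   |z_2| = 0.5474.
Moduli of all roots: 1.6699, 0.5474.
All moduli strictly greater than 1? No.
Verdict: Not stationary.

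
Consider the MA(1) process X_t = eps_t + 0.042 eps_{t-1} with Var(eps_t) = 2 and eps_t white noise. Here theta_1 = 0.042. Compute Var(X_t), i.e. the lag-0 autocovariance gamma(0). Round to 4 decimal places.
\gamma(0) = 2.0035

For an MA(q) process X_t = eps_t + sum_i theta_i eps_{t-i} with
Var(eps_t) = sigma^2, the variance is
  gamma(0) = sigma^2 * (1 + sum_i theta_i^2).
  sum_i theta_i^2 = (0.042)^2 = 0.001764.
  gamma(0) = 2 * (1 + 0.001764) = 2 * 1.001764 = 2.003528, which rounds to 2.0035.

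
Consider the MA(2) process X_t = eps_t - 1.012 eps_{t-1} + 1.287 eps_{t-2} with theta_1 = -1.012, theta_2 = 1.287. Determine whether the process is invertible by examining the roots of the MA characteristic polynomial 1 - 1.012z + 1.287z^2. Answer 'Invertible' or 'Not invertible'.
\text{Not invertible}

The MA(q) characteristic polynomial is P(z) = 1 - 1.012z + 1.287z^2.
Invertibility requires all roots to lie outside the unit circle, i.e. |z| > 1 for every root.
Set 1 + (-1.012) z + (1.287) z^2 = 0, i.e. a z^2 + b z + c = 0 with a = 1.287, b = -1.012, c = 1.
Discriminant D = b^2 - 4ac = (-1.012)^2 - 4*(1.287)*1 = 1.024144 - (5.148) = -4.123856.
D < 0, so the roots are the complex-conjugate pair z = (-b +/- i sqrt(-D)) / (2a) = 0.3932 +/- 0.7889i.
For a conjugate pair |z|^2 = z * conj(z) = (product of roots) = c/a = 1/(1.287) = 0.777001, so |z| = sqrt(0.777001) = 0.8815 for both roots.
Moduli of all roots: 0.8815, 0.8815.
All moduli strictly greater than 1? No.
Verdict: Not invertible.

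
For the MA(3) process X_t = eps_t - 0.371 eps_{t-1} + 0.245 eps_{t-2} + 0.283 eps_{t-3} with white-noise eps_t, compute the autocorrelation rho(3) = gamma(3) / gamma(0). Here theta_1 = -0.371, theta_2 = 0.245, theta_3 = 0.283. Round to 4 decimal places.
\rho(3) = 0.2215

For an MA(q) process with theta_0 = 1, the autocovariance is
  gamma(k) = sigma^2 * sum_{i=0..q-k} theta_i * theta_{i+k},
and rho(k) = gamma(k) / gamma(0). Sigma^2 cancels.
  numerator   = (1)*(0.283) = 0.283.
  denominator = (1)^2 + (-0.371)^2 + (0.245)^2 + (0.283)^2 = 1.277755.
  rho(3) = 0.283 / 1.277755 = 0.2215.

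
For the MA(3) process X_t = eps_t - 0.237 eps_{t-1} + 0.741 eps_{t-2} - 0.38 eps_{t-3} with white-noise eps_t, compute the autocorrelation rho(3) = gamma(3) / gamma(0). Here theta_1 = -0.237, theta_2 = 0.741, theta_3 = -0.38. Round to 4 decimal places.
\rho(3) = -0.2172

For an MA(q) process with theta_0 = 1, the autocovariance is
  gamma(k) = sigma^2 * sum_{i=0..q-k} theta_i * theta_{i+k},
and rho(k) = gamma(k) / gamma(0). Sigma^2 cancels.
  numerator   = (1)*(-0.38) = -0.38.
  denominator = (1)^2 + (-0.237)^2 + (0.741)^2 + (-0.38)^2 = 1.74965.
  rho(3) = -0.38 / 1.74965 = -0.2172.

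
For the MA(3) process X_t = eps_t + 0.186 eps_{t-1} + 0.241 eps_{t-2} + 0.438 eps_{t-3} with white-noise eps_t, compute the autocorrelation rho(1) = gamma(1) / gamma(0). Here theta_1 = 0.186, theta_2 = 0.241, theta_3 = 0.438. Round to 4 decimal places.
\rho(1) = 0.2619

For an MA(q) process with theta_0 = 1, the autocovariance is
  gamma(k) = sigma^2 * sum_{i=0..q-k} theta_i * theta_{i+k},
and rho(k) = gamma(k) / gamma(0). Sigma^2 cancels.
  numerator   = (1)*(0.186) + (0.186)*(0.241) + (0.241)*(0.438) = 0.336384.
  denominator = (1)^2 + (0.186)^2 + (0.241)^2 + (0.438)^2 = 1.284521.
  rho(1) = 0.336384 / 1.284521 = 0.2619.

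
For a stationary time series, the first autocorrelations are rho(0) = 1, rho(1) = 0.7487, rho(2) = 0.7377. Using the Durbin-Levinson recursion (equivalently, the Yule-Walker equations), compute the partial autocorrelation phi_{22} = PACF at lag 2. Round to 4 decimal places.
\phi_{22} = 0.4031

The PACF at lag k is phi_{kk}, the last component of the solution
to the Yule-Walker system G_k phi = r_k where
  (G_k)_{ij} = rho(|i - j|), (r_k)_i = rho(i), i,j = 1..k.
Equivalently, Durbin-Levinson gives phi_{kk} iteratively:
  phi_{11} = rho(1)
  phi_{kk} = [rho(k) - sum_{j=1..k-1} phi_{k-1,j} rho(k-j)]
            / [1 - sum_{j=1..k-1} phi_{k-1,j} rho(j)],
  phi_{k,j} = phi_{k-1,j} - phi_{kk} phi_{k-1,k-j},  j = 1..k-1.
Step k = 1:
  phi_11 = rho(1) = 0.7487.
Step k = 2:
  phi_22 = [rho(2) - phi_11 rho(1)] / [1 - phi_11 rho(1)] = [0.7377 - (0.7487)(0.7487)] / [1 - (0.7487)(0.7487)]
         = 0.17714831 / 0.43944831 = 0.4031.
Therefore phi_{22} = 0.4031.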